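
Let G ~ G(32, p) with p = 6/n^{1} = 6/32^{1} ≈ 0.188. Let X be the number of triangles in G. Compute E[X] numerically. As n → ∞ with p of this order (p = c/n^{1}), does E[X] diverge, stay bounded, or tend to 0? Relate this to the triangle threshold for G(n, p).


Number of potential triangles: C(32, 3) = 4960.
Each occurs with probability p³ ≈ (0.188)³ ≈ 6.59180e-03.
By linearity: E[X] = C(32, 3)·p³ ≈ 4960 · 6.59180e-03 ≈ 32.695.
Here α = 1, so p = 6/n is exactly at the triangle threshold p ~ 1/n. Asymptotically E[X] → c³/6 = 6³/6 = 36 ≈ 36.000, a bounded constant. In this regime the triangle count is asymptotically Poisson(c³/6).

E[X] ≈ 32.695; in regime p = Θ(1/n^{1}) E[X] stays bounded (at the triangle threshold p ~ 1/n).


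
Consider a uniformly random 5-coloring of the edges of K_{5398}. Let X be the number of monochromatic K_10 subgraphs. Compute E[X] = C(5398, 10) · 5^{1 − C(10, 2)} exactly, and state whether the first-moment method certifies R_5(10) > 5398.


E[X] = C(5398, 10) · 5^{1 − 45} = 5740413564134635387185954535766 · 5^{−44} = 5740413564134635387185954535766/5684341886080801486968994140625.
As a reduced fraction: E[X] = 5740413564134635387185954535766/5684341886080801486968994140625 ≈ 1.0098642.
Is E[X] < 1? NO.
Since E[X] ≥ 1, the first-moment bound is inconclusive at n = 5398; it does NOT by itself certify R_5(10) > 5398.

E[X] = 5740413564134635387185954535766/5684341886080801486968994140625 ≈ 1.0098642; E[X] ≥ 1; first-moment method inconclusive here.


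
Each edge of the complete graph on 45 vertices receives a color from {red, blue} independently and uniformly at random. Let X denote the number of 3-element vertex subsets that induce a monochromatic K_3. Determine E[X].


Let X = Σ_S X_S over the C(45, 3) = 14190 subsets S of size 3, where X_S = 1 if the K_3 on S is monochromatic.
For a fixed S, the K_3 on S has C(3, 2) = 3 edges. P[all 3 edges red] = (1/2)^3, and likewise for blue, so P[monochromatic] = 2·(1/2)^3 = 2^{1 − 3} = 1/4.
By linearity of expectation: E[X] = C(45, 3) · 2^{1 − 3} = 14190 · 1/4 = 7095/2.
Numerically: E[X] ≈ 3547.50000.

E[X] = C(45,3)·2^(1−C(3,2)) = 7095/2 ≈ 3547.50000.


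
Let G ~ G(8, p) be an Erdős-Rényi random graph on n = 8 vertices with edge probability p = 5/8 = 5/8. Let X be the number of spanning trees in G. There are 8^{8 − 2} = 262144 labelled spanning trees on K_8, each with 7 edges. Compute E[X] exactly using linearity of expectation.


K_8 has 8^{8 − 2} = 262144 labelled spanning trees.
For each such spanning tree H, let X_H = 1 if all 7 edges of H are present in G. Then P[X_H = 1] = p^{7} = (5/8)^{7} = 78125/2097152.
By linearity of expectation: E[X] = Σ_H E[X_H] = 262144 · p^{7} = 262144 · 78125/2097152 = 78125/8.
Numerically: E[X] ≈ 9765.62.

E[X] = 262144 · (5/8)^{7} = 78125/8 ≈ 9765.62.


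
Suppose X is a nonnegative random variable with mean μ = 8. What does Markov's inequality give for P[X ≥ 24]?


μ = E[X] = 8, a = 24.
Markov: P[X ≥ 24] ≤ μ/a = (8)/24 = 1/3.
Numerically: ≈ 0.333333.
(Since a = 24 > μ = 8.000000, the bound 1/3 is < 1 and informative.)

P[X ≥ 24] ≤ 1/3 ≈ 0.333333.


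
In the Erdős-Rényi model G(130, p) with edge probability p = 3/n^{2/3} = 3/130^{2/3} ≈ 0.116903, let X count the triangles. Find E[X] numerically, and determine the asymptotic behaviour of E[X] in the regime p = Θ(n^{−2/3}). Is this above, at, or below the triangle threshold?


Number of potential triangles: C(130, 3) = 357760.
Each occurs with probability p³ ≈ (0.116903)³ ≈ 1.59763314e-03.
By linearity: E[X] = C(130, 3)·p³ ≈ 357760 · 1.59763314e-03 ≈ 571.569231.
Since α = 2/3 < 1, p = c/n^{2/3} ≫ 1/n is above the triangle threshold p ~ 1/n. Asymptotically E[X] ~ (c³/6)·n^{3(1−α)} = (3³/6)·n^{1} → ∞; triangles are abundant w.h.p.

E[X] ≈ 571.569231; in regime p = Θ(1/n^{2/3}) E[X] diverges (above the triangle threshold p ~ 1/n).


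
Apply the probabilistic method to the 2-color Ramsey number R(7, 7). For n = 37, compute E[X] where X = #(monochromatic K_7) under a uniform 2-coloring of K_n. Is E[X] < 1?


E[X] = C(37, 7) · 2^{1 − 21} = 10295472 · 2^{−20} = 10295472/1048576.
As a reduced fraction: E[X] = 643467/65536 ≈ 9.818527.
Is E[X] < 1? NO.
Since E[X] ≥ 1, the first-moment bound is inconclusive at n = 37; it does NOT by itself certify R(7, 7) > 37.

E[X] = 643467/65536 ≈ 9.818527; E[X] ≥ 1; first-moment method inconclusive here.


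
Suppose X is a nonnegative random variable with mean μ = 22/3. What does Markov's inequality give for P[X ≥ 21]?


μ = E[X] = 22/3, a = 21.
Markov: P[X ≥ 21] ≤ μ/a = (22/3)/21 = 22/63.
Numerically: ≈ 0.349.
(Since a = 21 > μ = 7.333, the bound 22/63 is < 1 and informative.)

P[X ≥ 21] ≤ 22/63 ≈ 0.349.


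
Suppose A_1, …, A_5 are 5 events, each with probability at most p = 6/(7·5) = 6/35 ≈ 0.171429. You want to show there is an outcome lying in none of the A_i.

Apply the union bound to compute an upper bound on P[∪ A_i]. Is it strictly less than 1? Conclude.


Union bound: P[∪_{i=1}^{5} A_i] ≤ Σ_i P[A_i] ≤ 5·p = 5·(6/35) = 6/7.
Numerically: 6/7 ≈ 0.857143.
Is 6/7 < 1? YES.
Since P[∪ A_i] ≤ 6/7 < 1, the complement has P[∩ A_i^c] ≥ 1 − 6/7 = 1/7 > 0, so some outcome avoids every A_i.

5·p = 6/7 ≈ 0.857143; existence CERTIFIED by the union bound.


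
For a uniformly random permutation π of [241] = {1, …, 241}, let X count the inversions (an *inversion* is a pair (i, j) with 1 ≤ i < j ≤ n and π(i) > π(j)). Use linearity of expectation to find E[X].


Write X = Σ X_I over the C(241, 2) = 28920 pairs i < j, with X_I the indicator of one inversion.
There are 28920 indicators.
For each fixed pair i < j, the values π(i) and π(j) are two distinct elements of {1, …, 241} in uniformly random order; by symmetry P[π(i) > π(j)] = 1/2.
By linearity: E[X] = 28920 · (1/2) = C(241, 2) · (1/2) = 28920/2 = 14460 ≈ 14460.00000.

E[X] = 14460 = 14460.00000.


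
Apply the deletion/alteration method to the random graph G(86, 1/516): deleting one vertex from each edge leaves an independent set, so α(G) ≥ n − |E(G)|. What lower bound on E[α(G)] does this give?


E[|E(G)|] = C(86, 2)·p = 3655 · (1/516) = 85/12.
E[α(G)] ≥ n − E[|E(G)|] = 86 − 85/12 = 947/12.
Numerically: ≈ 78.91667.
(This is only a lower bound; the true E[α(G)] may be larger.)

E[α(G)] ≥ 947/12 ≈ 78.91667.


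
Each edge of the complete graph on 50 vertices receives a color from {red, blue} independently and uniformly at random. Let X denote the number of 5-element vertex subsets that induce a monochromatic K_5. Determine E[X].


Let X = Σ_S X_S over the C(50, 5) = 2118760 subsets S of size 5, where X_S = 1 if the K_5 on S is monochromatic.
For a fixed S, the K_5 on S has C(5, 2) = 10 edges. P[all 10 edges red] = (1/2)^10, and likewise for blue, so P[monochromatic] = 2·(1/2)^10 = 2^{1 − 10} = 1/512.
By linearity: E[X] = C(50, 5) · 2^{1 − 10} = 2118760 · 1/512 = 264845/64.
Numerically: E[X] ≈ 4138.2031.

E[X] = C(50,5)·2^(1−C(5,2)) = 264845/64 ≈ 4138.2031.


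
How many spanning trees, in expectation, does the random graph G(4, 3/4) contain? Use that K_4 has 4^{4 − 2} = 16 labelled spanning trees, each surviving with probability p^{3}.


K_4 has 4^{4 − 2} = 16 labelled spanning trees.
For each such spanning tree H, let X_H = 1 if all 3 edges of H are present in G. Then P[X_H = 1] = p^{3} = (3/4)^{3} = 27/64.
By linearity: E[X] = Σ_H E[X_H] = 16 · p^{3} = 16 · 27/64 = 27/4.
Numerically: E[X] ≈ 6.75.

E[X] = 16 · (3/4)^{3} = 27/4 ≈ 6.75.


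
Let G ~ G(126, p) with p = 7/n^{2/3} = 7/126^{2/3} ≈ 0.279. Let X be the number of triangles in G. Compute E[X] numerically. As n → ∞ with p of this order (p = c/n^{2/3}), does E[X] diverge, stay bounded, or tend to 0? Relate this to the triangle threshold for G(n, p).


Number of potential triangles: C(126, 3) = 325500.
Each occurs with probability p³ ≈ (0.279)³ ≈ 2.16049e-02.
By linearity: E[X] = C(126, 3)·p³ ≈ 325500 · 2.16049e-02 ≈ 7032.407.
Since α = 2/3 < 1, p = c/n^{2/3} ≫ 1/n is above the triangle threshold p ~ 1/n. Asymptotically E[X] ~ (c³/6)·n^{3(1−α)} = (7³/6)·n^{1} → ∞; triangles are abundant w.h.p.

E[X] ≈ 7032.407; in regime p = Θ(1/n^{2/3}) E[X] diverges (above the triangle threshold p ~ 1/n).


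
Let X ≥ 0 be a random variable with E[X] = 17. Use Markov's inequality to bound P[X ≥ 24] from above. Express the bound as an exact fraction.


μ = E[X] = 17, a = 24.
Markov: P[X ≥ 24] ≤ μ/a = (17)/24 = 17/24.
Numerically: ≈ 0.708333.
(Since a = 24 > μ = 17.000000, the bound 17/24 is < 1 and informative.)

P[X ≥ 24] ≤ 17/24 ≈ 0.708333.


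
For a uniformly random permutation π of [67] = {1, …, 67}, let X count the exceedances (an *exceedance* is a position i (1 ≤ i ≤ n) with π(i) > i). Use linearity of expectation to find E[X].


Write X = Σ_{i=1}^{67} X_i, where X_i = 1_{π(i) > i}.
For each fixed i, π(i) is uniform over {1, …, 67} (marginal of a uniform permutation), so P[π(i) > i] = (n − i)/n. Summing: Σ_{i=1}^{67} (n − i)/n = (0 + 1 + … + 66)/67 = 67(67 − 1)/(2·67) = (67 − 1)/2.
Hence E[X] = Σ_{i=1}^{67} (67 − i)/67 = 33 ≈ 33.0000.

E[X] = 33 = 33.0000.


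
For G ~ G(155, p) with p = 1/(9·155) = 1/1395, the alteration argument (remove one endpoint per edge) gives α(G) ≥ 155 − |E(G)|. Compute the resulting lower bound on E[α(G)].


E[|E(G)|] = C(155, 2)·p = 11935 · (1/1395) = 77/9.
E[α(G)] ≥ n − E[|E(G)|] = 155 − 77/9 = 1318/9.
Numerically: ≈ 146.444444.
(This is only a lower bound; the true E[α(G)] may be larger.)

E[α(G)] ≥ 1318/9 ≈ 146.444444.


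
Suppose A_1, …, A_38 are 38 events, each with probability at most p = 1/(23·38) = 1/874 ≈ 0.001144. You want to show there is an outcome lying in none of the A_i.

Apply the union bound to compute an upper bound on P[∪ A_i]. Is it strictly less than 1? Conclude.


Union bound: P[∪_{i=1}^{38} A_i] ≤ Σ_i P[A_i] ≤ 38·p = 38·(1/874) = 1/23.
Numerically: 1/23 ≈ 0.043478.
Is 1/23 < 1? YES.
Since P[∪ A_i] ≤ 1/23 < 1, the complement has P[∩ A_i^c] ≥ 1 − 1/23 = 22/23 > 0, so some outcome avoids every A_i.

38·p = 1/23 ≈ 0.043478; existence CERTIFIED by the union bound.


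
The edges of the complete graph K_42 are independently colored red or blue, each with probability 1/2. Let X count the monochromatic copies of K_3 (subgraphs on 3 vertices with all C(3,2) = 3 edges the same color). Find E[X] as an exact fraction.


Let X = Σ_S X_S over the C(42, 3) = 11480 subsets S of size 3, where X_S = 1 if the K_3 on S is monochromatic.
For a fixed S, the K_3 on S has C(3, 2) = 3 edges. P[all 3 edges red] = (1/2)^3, and likewise for blue, so P[monochromatic] = 2·(1/2)^3 = 2^{1 − 3} = 1/4.
By linearity of expectation: E[X] = C(42, 3) · 2^{1 − 3} = 11480 · 1/4 = 2870.
Numerically: E[X] ≈ 2870.0000.

E[X] = C(42,3)·2^(1−C(3,2)) = 2870 ≈ 2870.0000.


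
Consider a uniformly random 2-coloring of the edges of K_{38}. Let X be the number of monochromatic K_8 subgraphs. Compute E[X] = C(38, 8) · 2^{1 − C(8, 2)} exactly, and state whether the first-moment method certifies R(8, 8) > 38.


E[X] = C(38, 8) · 2^{1 − 28} = 48903492 · 2^{−27} = 48903492/134217728.
As a reduced fraction: E[X] = 12225873/33554432 ≈ 0.3643594.
Is E[X] < 1? YES.
Since E[X] < 1, there exists a 2-coloring of K_{38} with no monochromatic K_8; hence R(8, 8) > 38.

E[X] = 12225873/33554432 ≈ 0.3643594; E[X] < 1, so R(8, 8) > 38.


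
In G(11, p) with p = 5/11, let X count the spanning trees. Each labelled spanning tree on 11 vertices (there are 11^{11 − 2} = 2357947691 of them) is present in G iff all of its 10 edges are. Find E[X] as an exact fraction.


K_11 has 11^{11 − 2} = 2357947691 labelled spanning trees.
For each such spanning tree H, let X_H = 1 if all 10 edges of H are present in G. Then P[X_H = 1] = p^{10} = (5/11)^{10} = 9765625/25937424601.
By linearity: E[X] = Σ_H E[X_H] = 2357947691 · p^{10} = 2357947691 · 9765625/25937424601 = 9765625/11.
Numerically: E[X] ≈ 8.878e+05.

E[X] = 2357947691 · (5/11)^{10} = 9765625/11 ≈ 8.878e+05.


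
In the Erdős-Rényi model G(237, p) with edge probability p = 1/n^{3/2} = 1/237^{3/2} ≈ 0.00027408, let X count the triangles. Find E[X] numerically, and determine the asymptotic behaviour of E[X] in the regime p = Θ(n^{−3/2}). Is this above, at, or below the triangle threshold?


Number of potential triangles: C(237, 3) = 2190670.
Each occurs with probability p³ ≈ (0.00027408)³ ≈ 2.05888668e-11.
By linearity: E[X] = C(237, 3)·p³ ≈ 2190670 · 2.05888668e-11 ≈ 0.000045.
Since α = 3/2 > 1, p = c/n^{3/2} = o(1/n) is below the triangle threshold p ~ 1/n. Asymptotically E[X] ~ (c³/6)·n^{3(1−α)} = (1³/6)·n^{-1.5} → 0, so by Markov's inequality G has no triangles w.h.p.

E[X] ≈ 0.000045; in regime p = Θ(1/n^{3/2}) E[X] tends to 0 (below the triangle threshold p ~ 1/n).


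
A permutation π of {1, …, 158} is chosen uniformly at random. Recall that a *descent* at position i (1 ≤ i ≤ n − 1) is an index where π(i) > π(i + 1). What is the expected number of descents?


Write X = Σ X_I over i = 1, …, 157, with X_I the indicator of one descent.
There are 157 indicators.
For each fixed i, the pair (π(i), π(i+1)) is a uniformly random ordered pair of distinct values from {1, …, 158}; by symmetry P[π(i) > π(i+1)] = 1/2.
By linearity: E[X] = 157 · (1/2) = (158 − 1) · (1/2) = 157/2 ≈ 78.500.

E[X] = 157/2 = 78.500.


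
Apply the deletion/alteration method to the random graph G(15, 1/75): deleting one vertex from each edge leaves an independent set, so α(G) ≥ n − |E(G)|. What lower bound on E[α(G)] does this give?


E[|E(G)|] = C(15, 2)·p = 105 · (1/75) = 7/5.
E[α(G)] ≥ n − E[|E(G)|] = 15 − 7/5 = 68/5.
Numerically: ≈ 13.6000.
(This is only a lower bound; the true E[α(G)] may be larger.)

E[α(G)] ≥ 68/5 ≈ 13.6000.


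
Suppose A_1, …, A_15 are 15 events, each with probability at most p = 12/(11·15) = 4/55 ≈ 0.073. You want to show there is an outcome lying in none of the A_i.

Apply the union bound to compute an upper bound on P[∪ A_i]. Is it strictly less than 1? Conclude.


Union bound: P[∪_{i=1}^{15} A_i] ≤ Σ_i P[A_i] ≤ 15·p = 15·(4/55) = 12/11.
Numerically: 12/11 ≈ 1.091.
Is 12/11 < 1? NO.
Since the bound 12/11 is ≥ 1, the union bound is uninformative here; it does NOT by itself certify existence.

15·p = 12/11 ≈ 1.091; existence NOT certified by the union bound.


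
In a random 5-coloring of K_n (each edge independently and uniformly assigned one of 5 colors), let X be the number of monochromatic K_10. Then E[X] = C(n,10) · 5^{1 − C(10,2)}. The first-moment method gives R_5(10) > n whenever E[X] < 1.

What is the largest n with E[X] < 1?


We need C(n, 10) · 5^{1 − 45} < 1, i.e. C(n, 10) < 5^{45 − 1} = 5684341886080801486968994140625.
Check values of n near the boundary:
  n = 5391: C(5391, 10) = 5666344714787188828795213697883; 5666344714787188828795213697883 < 5684341886080801486968994140625? YES
  n = 5392: C(5392, 10) = 5676873040158402483252283957448; 5676873040158402483252283957448 < 5684341886080801486968994140625? YES
  n = 5393: C(5393, 10) = 5687418968154238267170642278008; 5687418968154238267170642278008 < 5684341886080801486968994140625? NO
  n = 5394: C(5394, 10) = 5697982524930156243149785372878; 5697982524930156243149785372878 < 5684341886080801486968994140625? NO
The largest n with C(n, 10) < 5684341886080801486968994140625 is n = 5392 (where E[X] = 5676873040158402483252283957448/5684341886080801486968994140625 ≈ 0.9987). Hence R_5(10) > 5392, i.e. R_5(10) ≥ 5393.

Largest n = 5392; hence R_5(10) > 5392.


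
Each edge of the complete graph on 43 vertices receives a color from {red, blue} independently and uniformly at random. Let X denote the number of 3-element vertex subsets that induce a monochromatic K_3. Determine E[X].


Let X = Σ_S X_S over the C(43, 3) = 12341 subsets S of size 3, where X_S = 1 if the K_3 on S is monochromatic.
For a fixed S, the K_3 on S has C(3, 2) = 3 edges. P[all 3 edges red] = (1/2)^3, and likewise for blue, so P[monochromatic] = 2·(1/2)^3 = 2^{1 − 3} = 1/4.
Summing: E[X] = C(43, 3) · 2^{1 − 3} = 12341 · 1/4 = 12341/4.
Numerically: E[X] ≈ 3085.250.

E[X] = C(43,3)·2^(1−C(3,2)) = 12341/4 ≈ 3085.250.


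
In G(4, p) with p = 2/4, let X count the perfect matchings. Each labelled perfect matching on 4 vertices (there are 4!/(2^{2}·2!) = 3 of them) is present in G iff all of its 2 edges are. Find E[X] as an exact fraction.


K_4 has 4!/(2^{2}·2!) = 3 labelled perfect matchings.
For each such perfect matching H, let X_H = 1 if all 2 edges of H are present in G. Then P[X_H = 1] = p^{2} = (1/2)^{2} = 1/4.
By linearity: E[X] = Σ_H E[X_H] = 3 · p^{2} = 3 · 1/4 = 3/4.
Numerically: E[X] ≈ 0.75.

E[X] = 3 · (1/2)^{2} = 3/4 ≈ 0.75.


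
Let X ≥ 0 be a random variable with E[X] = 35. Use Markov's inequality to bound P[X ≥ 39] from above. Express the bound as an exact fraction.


μ = E[X] = 35, a = 39.
Markov: P[X ≥ 39] ≤ μ/a = (35)/39 = 35/39.
Numerically: ≈ 0.897.
(Since a = 39 > μ = 35.000, the bound 35/39 is < 1 and informative.)

P[X ≥ 39] ≤ 35/39 ≈ 0.897.


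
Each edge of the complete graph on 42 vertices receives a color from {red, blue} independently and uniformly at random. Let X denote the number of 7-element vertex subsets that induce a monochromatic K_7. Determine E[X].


Let X = Σ_S X_S over the C(42, 7) = 26978328 subsets S of size 7, where X_S = 1 if the K_7 on S is monochromatic.
For a fixed S, the K_7 on S has C(7, 2) = 21 edges. P[all 21 edges red] = (1/2)^21, and likewise for blue, so P[monochromatic] = 2·(1/2)^21 = 2^{1 − 21} = 1/1048576.
By linearity of expectation: E[X] = C(42, 7) · 2^{1 − 21} = 26978328 · 1/1048576 = 3372291/131072.
Numerically: E[X] ≈ 25.7285.

E[X] = C(42,7)·2^(1−C(7,2)) = 3372291/131072 ≈ 25.7285.


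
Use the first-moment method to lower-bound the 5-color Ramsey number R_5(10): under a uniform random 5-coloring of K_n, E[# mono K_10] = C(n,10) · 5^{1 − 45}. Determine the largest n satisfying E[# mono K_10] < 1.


We need C(n, 10) · 5^{1 − 45} < 1, i.e. C(n, 10) < 5^{45 − 1} = 5684341886080801486968994140625.
Check values of n near the boundary:
  n = 5387: C(5387, 10) = 5624406917627224603154306376491; 5624406917627224603154306376491 < 5684341886080801486968994140625? YES
  n = 5388: C(5388, 10) = 5634865093375880654852250419586; 5634865093375880654852250419586 < 5684341886080801486968994140625? YES
  n = 5389: C(5389, 10) = 5645340767466558997768874792926; 5645340767466558997768874792926 < 5684341886080801486968994140625? YES
  n = 5390: C(5390, 10) = 5655833965919099070255434039753; 5655833965919099070255434039753 < 5684341886080801486968994140625? YES
  n = 5391: C(5391, 10) = 5666344714787188828795213697883; 5666344714787188828795213697883 < 5684341886080801486968994140625? YES
  n = 5392: C(5392, 10) = 5676873040158402483252283957448; 5676873040158402483252283957448 < 5684341886080801486968994140625? YES
  n = 5393: C(5393, 10) = 5687418968154238267170642278008; 5687418968154238267170642278008 < 5684341886080801486968994140625? NO
  n = 5394: C(5394, 10) = 5697982524930156243149785372878; 5697982524930156243149785372878 < 5684341886080801486968994140625? NO
The largest n with C(n, 10) < 5684341886080801486968994140625 is n = 5392 (where E[X] = 5676873040158402483252283957448/5684341886080801486968994140625 ≈ 0.999). Hence R_5(10) > 5392, i.e. R_5(10) ≥ 5393.

Largest n = 5392; hence R_5(10) > 5392.


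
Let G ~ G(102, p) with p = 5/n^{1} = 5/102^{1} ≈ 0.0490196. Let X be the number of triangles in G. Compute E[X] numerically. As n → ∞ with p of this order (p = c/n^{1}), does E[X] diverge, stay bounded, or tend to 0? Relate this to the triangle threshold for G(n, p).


Number of potential triangles: C(102, 3) = 171700.
Each occurs with probability p³ ≈ (0.0490196)³ ≈ 1.17790292e-04.
By linearity: E[X] = C(102, 3)·p³ ≈ 171700 · 1.17790292e-04 ≈ 20.224593.
Here α = 1, so p = 5/n is exactly at the triangle threshold p ~ 1/n. Asymptotically E[X] → c³/6 = 5³/6 = 125/6 ≈ 20.833333, a bounded constant. In this regime the triangle count is asymptotically Poisson(c³/6).

E[X] ≈ 20.224593; in regime p = Θ(1/n^{1}) E[X] stays bounded (at the triangle threshold p ~ 1/n).


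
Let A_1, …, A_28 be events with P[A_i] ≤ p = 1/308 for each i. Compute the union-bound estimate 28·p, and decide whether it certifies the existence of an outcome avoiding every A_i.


Union bound: P[∪_{i=1}^{28} A_i] ≤ Σ_i P[A_i] ≤ 28·p = 28·(1/308) = 1/11.
Numerically: 1/11 ≈ 0.091.
Is 1/11 < 1? YES.
Since P[∪ A_i] ≤ 1/11 < 1, the complement has P[∩ A_i^c] ≥ 1 − 1/11 = 10/11 > 0, so some outcome avoids every A_i.

28·p = 1/11 ≈ 0.091; existence CERTIFIED by the union bound.


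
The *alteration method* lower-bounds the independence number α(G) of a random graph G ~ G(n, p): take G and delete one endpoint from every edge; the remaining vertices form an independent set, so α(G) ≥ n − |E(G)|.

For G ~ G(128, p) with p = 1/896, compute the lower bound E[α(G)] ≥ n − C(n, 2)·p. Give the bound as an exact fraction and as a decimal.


E[|E(G)|] = C(128, 2)·p = 8128 · (1/896) = 127/14.
E[α(G)] ≥ n − E[|E(G)|] = 128 − 127/14 = 1665/14.
Numerically: ≈ 118.928571.
(This is only a lower bound; the true E[α(G)] may be larger.)

E[α(G)] ≥ 1665/14 ≈ 118.928571.


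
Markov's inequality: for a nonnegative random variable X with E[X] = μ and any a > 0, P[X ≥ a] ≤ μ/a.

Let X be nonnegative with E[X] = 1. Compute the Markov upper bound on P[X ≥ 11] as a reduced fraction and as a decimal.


μ = E[X] = 1, a = 11.
Markov: P[X ≥ 11] ≤ μ/a = (1)/11 = 1/11.
Numerically: ≈ 0.091.
(Since a = 11 > μ = 1.000, the bound 1/11 is < 1 and informative.)

P[X ≥ 11] ≤ 1/11 ≈ 0.091.


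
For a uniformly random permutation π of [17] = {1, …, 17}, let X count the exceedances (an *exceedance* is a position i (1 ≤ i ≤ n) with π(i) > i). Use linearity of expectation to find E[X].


Write X = Σ_{i=1}^{17} X_i, where X_i = 1_{π(i) > i}.
For each fixed i, π(i) is uniform over {1, …, 17} (marginal of a uniform permutation), so P[π(i) > i] = (n − i)/n. Summing: Σ_{i=1}^{17} (n − i)/n = (0 + 1 + … + 16)/17 = 17(17 − 1)/(2·17) = (17 − 1)/2.
Hence E[X] = Σ_{i=1}^{17} (17 − i)/17 = 8 ≈ 8.000000.

E[X] = 8 = 8.000000.


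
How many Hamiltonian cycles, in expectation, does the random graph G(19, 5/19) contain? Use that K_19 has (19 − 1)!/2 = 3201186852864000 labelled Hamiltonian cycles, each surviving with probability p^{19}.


K_19 has (19 − 1)!/2 = 3201186852864000 labelled Hamiltonian cycles.
For each such Hamiltonian cycle H, let X_H = 1 if all 19 edges of H are present in G. Then P[X_H = 1] = p^{19} = (5/19)^{19} = 19073486328125/1978419655660313589123979.
By linearity: E[X] = Σ_H E[X_H] = 3201186852864000 · p^{19} = 3201186852864000 · 19073486328125/1978419655660313589123979 = 61057793671875000000000000000/1978419655660313589123979.
Numerically: E[X] ≈ 3.09e+04.

E[X] = 3201186852864000 · (5/19)^{19} = 61057793671875000000000000000/1978419655660313589123979 ≈ 3.09e+04.


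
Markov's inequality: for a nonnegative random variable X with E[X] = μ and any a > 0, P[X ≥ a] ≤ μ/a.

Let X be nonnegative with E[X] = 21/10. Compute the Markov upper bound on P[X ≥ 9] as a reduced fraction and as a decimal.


μ = E[X] = 21/10, a = 9.
Markov: P[X ≥ 9] ≤ μ/a = (21/10)/9 = 7/30.
Numerically: ≈ 0.233333.
(Since a = 9 > μ = 2.100000, the bound 7/30 is < 1 and informative.)

P[X ≥ 9] ≤ 7/30 ≈ 0.233333.


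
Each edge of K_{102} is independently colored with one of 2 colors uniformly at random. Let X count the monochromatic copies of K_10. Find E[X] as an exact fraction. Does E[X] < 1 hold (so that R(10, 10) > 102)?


E[X] = C(102, 10) · 2^{1 − 45} = 21300860967540 · 2^{−44} = 21300860967540/17592186044416.
As a reduced fraction: E[X] = 5325215241885/4398046511104 ≈ 1.21081.
Is E[X] < 1? NO.
Since E[X] ≥ 1, the first-moment bound is inconclusive at n = 102; it does NOT by itself certify R(10, 10) > 102.

E[X] = 5325215241885/4398046511104 ≈ 1.21081; E[X] ≥ 1; first-moment method inconclusive here.


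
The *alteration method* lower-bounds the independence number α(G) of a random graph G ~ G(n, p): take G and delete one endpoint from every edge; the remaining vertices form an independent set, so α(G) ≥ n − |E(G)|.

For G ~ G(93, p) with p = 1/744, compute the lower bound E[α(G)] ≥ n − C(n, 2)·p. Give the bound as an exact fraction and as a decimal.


E[|E(G)|] = C(93, 2)·p = 4278 · (1/744) = 23/4.
E[α(G)] ≥ n − E[|E(G)|] = 93 − 23/4 = 349/4.
Numerically: ≈ 87.25000.
(This is only a lower bound; the true E[α(G)] may be larger.)

E[α(G)] ≥ 349/4 ≈ 87.25000.


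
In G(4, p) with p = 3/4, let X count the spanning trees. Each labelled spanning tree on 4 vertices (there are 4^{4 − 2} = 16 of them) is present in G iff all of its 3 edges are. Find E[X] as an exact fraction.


K_4 has 4^{4 − 2} = 16 labelled spanning trees.
For each such spanning tree H, let X_H = 1 if all 3 edges of H are present in G. Then P[X_H = 1] = p^{3} = (3/4)^{3} = 27/64.
By linearity of expectation: E[X] = Σ_H E[X_H] = 16 · p^{3} = 16 · 27/64 = 27/4.
Numerically: E[X] ≈ 6.75.

E[X] = 16 · (3/4)^{3} = 27/4 ≈ 6.75.


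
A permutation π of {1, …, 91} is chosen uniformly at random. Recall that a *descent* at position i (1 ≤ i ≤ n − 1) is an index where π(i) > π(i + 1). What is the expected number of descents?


Write X = Σ X_I over i = 1, …, 90, with X_I the indicator of one descent.
There are 90 indicators.
For each fixed i, the pair (π(i), π(i+1)) is a uniformly random ordered pair of distinct values from {1, …, 91}; by symmetry P[π(i) > π(i+1)] = 1/2.
By linearity: E[X] = 90 · (1/2) = (91 − 1) · (1/2) = 45 ≈ 45.000000.

E[X] = 45 = 45.000000.


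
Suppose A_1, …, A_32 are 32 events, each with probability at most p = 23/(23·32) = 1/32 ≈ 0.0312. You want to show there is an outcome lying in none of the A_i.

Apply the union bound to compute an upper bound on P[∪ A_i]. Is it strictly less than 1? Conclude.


Union bound: P[∪_{i=1}^{32} A_i] ≤ Σ_i P[A_i] ≤ 32·p = 32·(1/32) = 1.
Numerically: 1 ≈ 1.0000.
Is 1 < 1? NO.
Since the bound 1 is ≥ 1, the union bound is uninformative here; it does NOT by itself certify existence.

32·p = 1 ≈ 1.0000; existence NOT certified by the union bound.


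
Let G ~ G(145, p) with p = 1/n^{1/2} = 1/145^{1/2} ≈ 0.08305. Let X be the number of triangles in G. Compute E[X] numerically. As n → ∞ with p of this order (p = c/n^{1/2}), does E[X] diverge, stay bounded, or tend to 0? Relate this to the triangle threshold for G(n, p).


Number of potential triangles: C(145, 3) = 497640.
Each occurs with probability p³ ≈ (0.08305)³ ≈ 5.727274e-04.
By linearity: E[X] = C(145, 3)·p³ ≈ 497640 · 5.727274e-04 ≈ 285.0121.
Since α = 1/2 < 1, p = c/n^{1/2} ≫ 1/n is above the triangle threshold p ~ 1/n. Asymptotically E[X] ~ (c³/6)·n^{3(1−α)} = (1³/6)·n^{1.5} → ∞; triangles are abundant w.h.p.

E[X] ≈ 285.0121; in regime p = Θ(1/n^{1/2}) E[X] diverges (above the triangle threshold p ~ 1/n).


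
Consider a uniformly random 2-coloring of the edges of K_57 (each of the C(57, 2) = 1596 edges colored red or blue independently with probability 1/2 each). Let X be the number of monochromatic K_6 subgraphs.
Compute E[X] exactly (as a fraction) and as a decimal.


Let X = Σ_S X_S over the C(57, 6) = 36288252 subsets S of size 6, where X_S = 1 if the K_6 on S is monochromatic.
For a fixed S, the K_6 on S has C(6, 2) = 15 edges. P[all 15 edges red] = (1/2)^15, and likewise for blue, so P[monochromatic] = 2·(1/2)^15 = 2^{1 − 15} = 1/16384.
By linearity of expectation: E[X] = C(57, 6) · 2^{1 − 15} = 36288252 · 1/16384 = 9072063/4096.
Numerically: E[X] ≈ 2214.859131.

E[X] = C(57,6)·2^(1−C(6,2)) = 9072063/4096 ≈ 2214.859131.


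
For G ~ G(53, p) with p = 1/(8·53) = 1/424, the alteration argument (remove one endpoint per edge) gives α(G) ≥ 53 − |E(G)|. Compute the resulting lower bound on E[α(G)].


E[|E(G)|] = C(53, 2)·p = 1378 · (1/424) = 13/4.
E[α(G)] ≥ n − E[|E(G)|] = 53 − 13/4 = 199/4.
Numerically: ≈ 49.7500.
(This is only a lower bound; the true E[α(G)] may be larger.)

E[α(G)] ≥ 199/4 ≈ 49.7500.


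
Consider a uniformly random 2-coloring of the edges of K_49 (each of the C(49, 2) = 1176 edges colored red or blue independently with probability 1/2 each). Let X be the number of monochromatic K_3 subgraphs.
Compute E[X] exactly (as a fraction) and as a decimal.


Let X = Σ_S X_S over the C(49, 3) = 18424 subsets S of size 3, where X_S = 1 if the K_3 on S is monochromatic.
For a fixed S, the K_3 on S has C(3, 2) = 3 edges. P[all 3 edges red] = (1/2)^3, and likewise for blue, so P[monochromatic] = 2·(1/2)^3 = 2^{1 − 3} = 1/4.
By linearity: E[X] = C(49, 3) · 2^{1 − 3} = 18424 · 1/4 = 4606.
Numerically: E[X] ≈ 4606.0000.

E[X] = C(49,3)·2^(1−C(3,2)) = 4606 ≈ 4606.0000.


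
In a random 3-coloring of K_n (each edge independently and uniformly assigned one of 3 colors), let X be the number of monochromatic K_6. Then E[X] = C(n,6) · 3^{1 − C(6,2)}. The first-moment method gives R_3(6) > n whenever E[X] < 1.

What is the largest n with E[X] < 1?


We need C(n, 6) · 3^{1 − 15} < 1, i.e. C(n, 6) < 3^{15 − 1} = 4782969.
Check values of n near the boundary:
  n = 38: C(38, 6) = 2760681; 2760681 < 4782969? YES
  n = 39: C(39, 6) = 3262623; 3262623 < 4782969? YES
  n = 40: C(40, 6) = 3838380; 3838380 < 4782969? YES
  n = 41: C(41, 6) = 4496388; 4496388 < 4782969? YES
  n = 42: C(42, 6) = 5245786; 5245786 < 4782969? NO
  n = 43: C(43, 6) = 6096454; 6096454 < 4782969? NO
  n = 44: C(44, 6) = 7059052; 7059052 < 4782969? NO
The largest n with C(n, 6) < 4782969 is n = 41 (where E[X] = 1498796/1594323 ≈ 0.9400830). Hence R_3(6) > 41, i.e. R_3(6) ≥ 42.

Largest n = 41; hence R_3(6) > 41.


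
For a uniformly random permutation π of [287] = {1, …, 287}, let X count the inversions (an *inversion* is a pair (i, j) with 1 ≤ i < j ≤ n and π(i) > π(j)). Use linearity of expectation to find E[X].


Write X = Σ X_I over the C(287, 2) = 41041 pairs i < j, with X_I the indicator of one inversion.
There are 41041 indicators.
For each fixed pair i < j, the values π(i) and π(j) are two distinct elements of {1, …, 287} in uniformly random order; by symmetry P[π(i) > π(j)] = 1/2.
By linearity: E[X] = 41041 · (1/2) = C(287, 2) · (1/2) = 41041/2 = 41041/2 ≈ 20520.50000.

E[X] = 41041/2 = 20520.50000.


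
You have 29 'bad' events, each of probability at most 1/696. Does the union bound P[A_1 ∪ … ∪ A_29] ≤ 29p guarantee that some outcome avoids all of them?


Union bound: P[∪_{i=1}^{29} A_i] ≤ Σ_i P[A_i] ≤ 29·p = 29·(1/696) = 1/24.
Numerically: 1/24 ≈ 0.0416667.
Is 1/24 < 1? YES.
Since P[∪ A_i] ≤ 1/24 < 1, the complement has P[∩ A_i^c] ≥ 1 − 1/24 = 23/24 > 0, so some outcome avoids every A_i.

29·p = 1/24 ≈ 0.0416667; existence CERTIFIED by the union bound.


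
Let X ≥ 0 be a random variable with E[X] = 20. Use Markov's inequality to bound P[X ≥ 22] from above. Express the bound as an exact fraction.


μ = E[X] = 20, a = 22.
Markov: P[X ≥ 22] ≤ μ/a = (20)/22 = 10/11.
Numerically: ≈ 0.909.
(Since a = 22 > μ = 20.000, the bound 10/11 is < 1 and informative.)

P[X ≥ 22] ≤ 10/11 ≈ 0.909.


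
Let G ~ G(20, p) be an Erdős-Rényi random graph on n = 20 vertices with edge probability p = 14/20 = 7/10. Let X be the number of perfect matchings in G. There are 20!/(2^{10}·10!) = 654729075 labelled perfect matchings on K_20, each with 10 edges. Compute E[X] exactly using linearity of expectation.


K_20 has 20!/(2^{10}·10!) = 654729075 labelled perfect matchings.
For each such perfect matching H, let X_H = 1 if all 10 edges of H are present in G. Then P[X_H = 1] = p^{10} = (7/10)^{10} = 282475249/10000000000.
By linearity of expectation: E[X] = Σ_H E[X_H] = 654729075 · p^{10} = 654729075 · 282475249/10000000000 = 7397790339526587/400000000.
Numerically: E[X] ≈ 1.85e+07.

E[X] = 654729075 · (7/10)^{10} = 7397790339526587/400000000 ≈ 1.85e+07.


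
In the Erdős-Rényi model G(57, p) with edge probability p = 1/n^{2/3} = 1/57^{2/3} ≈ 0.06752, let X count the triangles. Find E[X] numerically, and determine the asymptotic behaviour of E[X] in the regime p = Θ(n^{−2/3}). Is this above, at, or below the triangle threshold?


Number of potential triangles: C(57, 3) = 29260.
Each occurs with probability p³ ≈ (0.06752)³ ≈ 3.077870e-04.
By linearity: E[X] = C(57, 3)·p³ ≈ 29260 · 3.077870e-04 ≈ 9.0058.
Since α = 2/3 < 1, p = c/n^{2/3} ≫ 1/n is above the triangle threshold p ~ 1/n. Asymptotically E[X] ~ (c³/6)·n^{3(1−α)} = (1³/6)·n^{1} → ∞; triangles are abundant w.h.p.

E[X] ≈ 9.0058; in regime p = Θ(1/n^{2/3}) E[X] diverges (above the triangle threshold p ~ 1/n).


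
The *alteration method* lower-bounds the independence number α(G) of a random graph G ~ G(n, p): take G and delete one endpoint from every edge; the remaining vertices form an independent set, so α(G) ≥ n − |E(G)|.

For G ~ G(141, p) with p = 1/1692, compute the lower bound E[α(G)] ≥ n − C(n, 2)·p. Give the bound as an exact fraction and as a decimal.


E[|E(G)|] = C(141, 2)·p = 9870 · (1/1692) = 35/6.
E[α(G)] ≥ n − E[|E(G)|] = 141 − 35/6 = 811/6.
Numerically: ≈ 135.16667.
(This is only a lower bound; the true E[α(G)] may be larger.)

E[α(G)] ≥ 811/6 ≈ 135.16667.


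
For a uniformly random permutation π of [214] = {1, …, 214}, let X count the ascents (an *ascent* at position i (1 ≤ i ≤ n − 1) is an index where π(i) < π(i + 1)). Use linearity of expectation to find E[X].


Write X = Σ X_I over i = 1, …, 213, with X_I the indicator of one ascent.
There are 213 indicators.
For each fixed i, the pair (π(i), π(i+1)) is a uniformly random ordered pair of distinct values from {1, …, 214}; by symmetry P[π(i) < π(i+1)] = 1/2.
By linearity: E[X] = 213 · (1/2) = (214 − 1) · (1/2) = 213/2 ≈ 106.5000.

E[X] = 213/2 = 106.5000.


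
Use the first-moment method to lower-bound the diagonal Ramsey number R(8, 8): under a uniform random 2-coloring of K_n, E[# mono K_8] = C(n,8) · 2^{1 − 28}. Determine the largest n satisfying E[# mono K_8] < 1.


We need C(n, 8) · 2^{1 − 28} < 1, i.e. C(n, 8) < 2^{28 − 1} = 134217728.
Check values of n near the boundary:
  n = 38: C(38, 8) = 48903492; 48903492 < 134217728? YES
  n = 39: C(39, 8) = 61523748; 61523748 < 134217728? YES
  n = 40: C(40, 8) = 76904685; 76904685 < 134217728? YES
  n = 41: C(41, 8) = 95548245; 95548245 < 134217728? YES
  n = 42: C(42, 8) = 118030185; 118030185 < 134217728? YES
  n = 43: C(43, 8) = 145008513; 145008513 < 134217728? NO
  n = 44: C(44, 8) = 177232627; 177232627 < 134217728? NO
The largest n with C(n, 8) < 134217728 is n = 42 (where E[X] = 118030185/134217728 ≈ 0.879). Hence R(8, 8) > 42, i.e. R(8, 8) ≥ 43.

Largest n = 42; hence R(8, 8) > 42.


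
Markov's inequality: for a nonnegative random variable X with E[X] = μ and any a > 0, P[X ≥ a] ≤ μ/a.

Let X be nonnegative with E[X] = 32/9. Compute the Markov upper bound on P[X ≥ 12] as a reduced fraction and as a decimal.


μ = E[X] = 32/9, a = 12.
Markov: P[X ≥ 12] ≤ μ/a = (32/9)/12 = 8/27.
Numerically: ≈ 0.296.
(Since a = 12 > μ = 3.556, the bound 8/27 is < 1 and informative.)

P[X ≥ 12] ≤ 8/27 ≈ 0.296.


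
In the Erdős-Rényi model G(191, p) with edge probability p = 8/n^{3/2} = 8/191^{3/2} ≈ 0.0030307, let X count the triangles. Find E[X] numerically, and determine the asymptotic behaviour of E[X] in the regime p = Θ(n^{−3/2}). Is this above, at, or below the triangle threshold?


Number of potential triangles: C(191, 3) = 1143135.
Each occurs with probability p³ ≈ (0.0030307)³ ≈ 2.7836832e-08.
By linearity: E[X] = C(191, 3)·p³ ≈ 1143135 · 2.7836832e-08 ≈ 0.03182.
Since α = 3/2 > 1, p = c/n^{3/2} = o(1/n) is below the triangle threshold p ~ 1/n. Asymptotically E[X] ~ (c³/6)·n^{3(1−α)} = (8³/6)·n^{-1.5} → 0, so by Markov's inequality G has no triangles w.h.p.

E[X] ≈ 0.03182; in regime p = Θ(1/n^{3/2}) E[X] tends to 0 (below the triangle threshold p ~ 1/n).


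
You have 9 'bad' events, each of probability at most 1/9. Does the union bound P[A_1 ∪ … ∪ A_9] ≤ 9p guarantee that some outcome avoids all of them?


Union bound: P[∪_{i=1}^{9} A_i] ≤ Σ_i P[A_i] ≤ 9·p = 9·(1/9) = 1.
Numerically: 1 ≈ 1.0000.
Is 1 < 1? NO.
Since the bound 1 is ≥ 1, the union bound is uninformative here; it does NOT by itself certify existence.

9·p = 1 ≈ 1.0000; existence NOT certified by the union bound.


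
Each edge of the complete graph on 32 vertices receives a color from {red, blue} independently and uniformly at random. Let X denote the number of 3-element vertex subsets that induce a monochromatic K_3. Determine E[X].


Let X = Σ_S X_S over the C(32, 3) = 4960 subsets S of size 3, where X_S = 1 if the K_3 on S is monochromatic.
For a fixed S, the K_3 on S has C(3, 2) = 3 edges. P[all 3 edges red] = (1/2)^3, and likewise for blue, so P[monochromatic] = 2·(1/2)^3 = 2^{1 − 3} = 1/4.
Summing: E[X] = C(32, 3) · 2^{1 − 3} = 4960 · 1/4 = 1240.
Numerically: E[X] ≈ 1240.00000.

E[X] = C(32,3)·2^(1−C(3,2)) = 1240 ≈ 1240.00000.


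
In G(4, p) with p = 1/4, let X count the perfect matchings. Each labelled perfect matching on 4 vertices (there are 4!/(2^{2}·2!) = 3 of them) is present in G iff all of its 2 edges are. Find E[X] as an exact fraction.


K_4 has 4!/(2^{2}·2!) = 3 labelled perfect matchings.
For each such perfect matching H, let X_H = 1 if all 2 edges of H are present in G. Then P[X_H = 1] = p^{2} = (1/4)^{2} = 1/16.
Summing the indicators: E[X] = Σ_H E[X_H] = 3 · p^{2} = 3 · 1/16 = 3/16.
Numerically: E[X] ≈ 0.1875.

E[X] = 3 · (1/4)^{2} = 3/16 ≈ 0.1875.


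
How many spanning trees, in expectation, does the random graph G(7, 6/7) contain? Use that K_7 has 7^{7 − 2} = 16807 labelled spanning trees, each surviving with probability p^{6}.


K_7 has 7^{7 − 2} = 16807 labelled spanning trees.
For each such spanning tree H, let X_H = 1 if all 6 edges of H are present in G. Then P[X_H = 1] = p^{6} = (6/7)^{6} = 46656/117649.
Summing the indicators: E[X] = Σ_H E[X_H] = 16807 · p^{6} = 16807 · 46656/117649 = 46656/7.
Numerically: E[X] ≈ 6665.1.

E[X] = 16807 · (6/7)^{6} = 46656/7 ≈ 6665.1.


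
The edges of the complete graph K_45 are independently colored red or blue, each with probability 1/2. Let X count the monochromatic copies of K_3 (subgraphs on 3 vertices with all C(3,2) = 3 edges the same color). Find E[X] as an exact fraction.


Let X = Σ_S X_S over the C(45, 3) = 14190 subsets S of size 3, where X_S = 1 if the K_3 on S is monochromatic.
For a fixed S, the K_3 on S has C(3, 2) = 3 edges. P[all 3 edges red] = (1/2)^3, and likewise for blue, so P[monochromatic] = 2·(1/2)^3 = 2^{1 − 3} = 1/4.
Summing: E[X] = C(45, 3) · 2^{1 − 3} = 14190 · 1/4 = 7095/2.
Numerically: E[X] ≈ 3547.5000.

E[X] = C(45,3)·2^(1−C(3,2)) = 7095/2 ≈ 3547.5000.


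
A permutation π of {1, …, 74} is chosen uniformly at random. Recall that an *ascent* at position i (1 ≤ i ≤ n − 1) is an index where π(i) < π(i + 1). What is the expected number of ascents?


Write X = Σ X_I over i = 1, …, 73, with X_I the indicator of one ascent.
There are 73 indicators.
For each fixed i, the pair (π(i), π(i+1)) is a uniformly random ordered pair of distinct values from {1, …, 74}; by symmetry P[π(i) < π(i+1)] = 1/2.
By linearity: E[X] = 73 · (1/2) = (74 − 1) · (1/2) = 73/2 ≈ 36.500000.

E[X] = 73/2 = 36.500000.
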